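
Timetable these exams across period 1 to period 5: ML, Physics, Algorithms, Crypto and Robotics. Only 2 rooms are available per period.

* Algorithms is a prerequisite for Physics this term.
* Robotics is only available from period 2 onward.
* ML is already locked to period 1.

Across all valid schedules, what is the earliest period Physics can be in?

Precedence pushes Physics to at least period 2.
Physics at period 2 is achievable: Physics in period 2, ML in period 1, Robotics in period 2, Algorithms in period 1, Crypto in period 3.

period 2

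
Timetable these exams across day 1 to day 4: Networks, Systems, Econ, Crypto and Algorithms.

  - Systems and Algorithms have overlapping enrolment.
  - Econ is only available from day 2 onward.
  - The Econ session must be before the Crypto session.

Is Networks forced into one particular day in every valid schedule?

Networks can be day 1 (e.g. Systems=day 1, Econ=day 2, Crypto=day 3, Networks=day 1, Algorithms=day 2) or day 2 (e.g. Algorithms in day 2; Econ in day 2; Networks in day 2; Crypto in day 3; Systems in day 1).

No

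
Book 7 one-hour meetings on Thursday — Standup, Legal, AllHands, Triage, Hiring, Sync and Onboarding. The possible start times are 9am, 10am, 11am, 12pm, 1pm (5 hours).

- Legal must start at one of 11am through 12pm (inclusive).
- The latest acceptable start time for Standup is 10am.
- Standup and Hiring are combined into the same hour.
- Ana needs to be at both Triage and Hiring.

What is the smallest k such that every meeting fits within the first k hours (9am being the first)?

3 hours

Legal can't be placed before 11am — that is hour 3 counting from 9am — so the schedule must run through at least 3 hours.
3 works (last occupied hour: 11am): for example Onboarding -> 9am, Standup -> 9am, Triage -> 10am, AllHands -> 9am, Hiring -> 9am, Legal -> 11am, Sync -> 9am.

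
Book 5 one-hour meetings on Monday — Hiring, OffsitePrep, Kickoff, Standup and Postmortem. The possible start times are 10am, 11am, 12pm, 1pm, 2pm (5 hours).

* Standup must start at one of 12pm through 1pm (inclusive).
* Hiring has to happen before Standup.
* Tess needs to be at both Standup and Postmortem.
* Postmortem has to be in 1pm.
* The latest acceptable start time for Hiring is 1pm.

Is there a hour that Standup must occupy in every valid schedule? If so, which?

Standup's window is 12pm–1pm.
Postmortem is fixed at 1pm, and Standup can't share a hour with Postmortem.
So Standup must be 12pm.

12pm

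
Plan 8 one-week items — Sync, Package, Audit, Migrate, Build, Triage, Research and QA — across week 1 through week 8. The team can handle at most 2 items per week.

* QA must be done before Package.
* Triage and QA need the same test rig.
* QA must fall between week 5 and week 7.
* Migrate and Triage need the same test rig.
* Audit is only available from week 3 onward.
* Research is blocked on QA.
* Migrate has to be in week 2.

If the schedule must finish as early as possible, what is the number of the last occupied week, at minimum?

The precedence chain requires at least 2 distinct weeks.
With at most 2 per week and 8 tasks, at least 4 weeks are needed.
Propagating the time windows through the other constraints, Package can't land before week 6, so the schedule must run through at least week 6.
6 works (last occupied week: week 6): for example QA=week 5, Migrate=week 2, Triage=week 3, Sync=week 1, Build=week 1, Package=week 6, Research=week 6, Audit=week 3.

6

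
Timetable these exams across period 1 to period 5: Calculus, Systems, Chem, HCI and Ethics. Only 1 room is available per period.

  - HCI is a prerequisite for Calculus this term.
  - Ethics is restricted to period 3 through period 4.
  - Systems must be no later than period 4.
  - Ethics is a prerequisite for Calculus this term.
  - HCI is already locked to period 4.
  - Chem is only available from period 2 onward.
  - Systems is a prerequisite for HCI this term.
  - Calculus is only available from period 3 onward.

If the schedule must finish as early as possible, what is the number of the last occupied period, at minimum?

period 5

The precedence chain requires at least 3 distinct periods.
With at most 1 per period and 5 exams, at least 5 periods are needed.
Propagating the time windows through the other constraints, Calculus can't land before period 5, so the schedule must run through at least period 5.
5 works (last occupied period: period 5): for example Chem in period 2, Ethics in period 3, Calculus in period 5, HCI in period 4, Systems in period 1.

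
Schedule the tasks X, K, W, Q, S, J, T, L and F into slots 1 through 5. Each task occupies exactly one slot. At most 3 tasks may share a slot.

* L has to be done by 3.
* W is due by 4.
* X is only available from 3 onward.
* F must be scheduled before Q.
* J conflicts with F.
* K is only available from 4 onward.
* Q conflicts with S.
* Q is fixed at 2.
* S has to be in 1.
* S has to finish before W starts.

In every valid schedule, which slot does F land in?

1

Downstream work caps F at 1.
So F is pinned to 1.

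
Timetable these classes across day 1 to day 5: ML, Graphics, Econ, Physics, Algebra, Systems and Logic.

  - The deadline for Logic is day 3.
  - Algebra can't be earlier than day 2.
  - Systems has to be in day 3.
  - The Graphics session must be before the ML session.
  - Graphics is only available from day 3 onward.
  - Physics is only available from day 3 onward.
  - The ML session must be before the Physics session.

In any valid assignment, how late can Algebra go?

day 5

Algebra is available from day 2.
Algebra at day 5 is achievable: Algebra=day 5; Logic=day 1; Econ=day 1; Physics=day 5; ML=day 4; Graphics=day 3; Systems=day 3.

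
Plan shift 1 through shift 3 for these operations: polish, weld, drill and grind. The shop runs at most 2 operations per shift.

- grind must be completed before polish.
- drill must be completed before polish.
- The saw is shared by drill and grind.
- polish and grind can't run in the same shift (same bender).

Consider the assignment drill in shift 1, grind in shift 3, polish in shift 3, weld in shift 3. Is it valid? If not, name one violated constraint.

polish and grind can't run in the same shift (same bender) — violated.
grind must be completed before polish — violated.
The saw is shared by drill and grind — holds.
drill must be completed before polish — holds.
The shop runs at most 2 operations per shift — violated.

No — it violates: polish and grind can't run in the same shift (same bender)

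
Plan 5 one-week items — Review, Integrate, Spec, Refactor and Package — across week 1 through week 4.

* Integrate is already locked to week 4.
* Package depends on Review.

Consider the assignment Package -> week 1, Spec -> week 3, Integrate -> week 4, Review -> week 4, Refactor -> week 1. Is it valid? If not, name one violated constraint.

Integrate is already locked to week 4 — holds.
Package depends on Review — violated.

No. Package depends on Review is not satisfied.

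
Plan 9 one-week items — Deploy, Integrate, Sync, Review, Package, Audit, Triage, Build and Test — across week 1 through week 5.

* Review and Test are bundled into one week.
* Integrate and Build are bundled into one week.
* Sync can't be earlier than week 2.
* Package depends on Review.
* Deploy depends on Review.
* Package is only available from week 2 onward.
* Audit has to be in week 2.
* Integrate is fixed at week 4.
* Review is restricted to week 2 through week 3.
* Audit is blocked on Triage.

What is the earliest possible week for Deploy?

week 3

Precedence pushes Deploy to at least week 3.
Deploy at week 3 is achievable: Test=week 2, Audit=week 2, Sync=week 2, Integrate=week 4, Review=week 2, Deploy=week 3, Package=week 3, Triage=week 1, Build=week 4.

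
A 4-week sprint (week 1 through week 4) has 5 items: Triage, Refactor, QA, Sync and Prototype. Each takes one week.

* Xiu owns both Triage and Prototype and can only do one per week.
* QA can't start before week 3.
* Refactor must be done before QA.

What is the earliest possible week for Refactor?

Downstream work caps Refactor at week 3.
Refactor at week 1 is achievable: Sync in week 1, Refactor in week 1, Triage in week 1, Prototype in week 2, QA in week 3.

week 1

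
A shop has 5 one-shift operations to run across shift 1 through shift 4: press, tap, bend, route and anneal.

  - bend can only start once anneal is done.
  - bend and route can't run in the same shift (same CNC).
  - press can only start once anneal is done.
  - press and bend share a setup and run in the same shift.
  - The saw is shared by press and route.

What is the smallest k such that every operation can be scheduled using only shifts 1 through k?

The precedence chain requires at least 2 distinct shifts.
2 works (last occupied shift: shift 2): for example press=shift 2; tap=shift 1; bend=shift 2; route=shift 1; anneal=shift 1.

2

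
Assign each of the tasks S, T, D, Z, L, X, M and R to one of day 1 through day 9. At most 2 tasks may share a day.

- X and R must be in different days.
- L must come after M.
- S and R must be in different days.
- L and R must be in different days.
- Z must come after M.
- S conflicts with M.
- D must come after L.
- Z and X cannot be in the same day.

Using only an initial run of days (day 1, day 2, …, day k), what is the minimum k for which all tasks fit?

The precedence chain requires at least 3 distinct days.
With at most 2 per day and 8 tasks, at least 4 days are needed.
4 works (last occupied day: day 4): for example T in day 4, S in day 3, L in day 2, Z in day 2, R in day 4, D in day 3, X in day 1, M in day 1.

4 days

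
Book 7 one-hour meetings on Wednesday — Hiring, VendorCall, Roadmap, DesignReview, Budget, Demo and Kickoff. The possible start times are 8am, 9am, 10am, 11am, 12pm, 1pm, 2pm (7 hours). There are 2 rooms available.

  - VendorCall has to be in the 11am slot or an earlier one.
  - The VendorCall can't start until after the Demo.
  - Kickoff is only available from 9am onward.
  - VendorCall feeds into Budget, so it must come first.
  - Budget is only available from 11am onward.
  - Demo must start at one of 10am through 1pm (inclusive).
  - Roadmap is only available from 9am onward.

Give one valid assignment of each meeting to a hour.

Budget in 12pm, VendorCall in 11am, Hiring in 8am, Kickoff in 9am, Demo in 10am, DesignReview in 8am, Roadmap in 9am

Checking: VendorCall(11am) before Budget(12pm); Demo(10am) before VendorCall(11am); VendorCall=11am in [8am,11am]; Demo=10am in [10am,1pm]; Roadmap=9am in [9am,2pm]; Kickoff=9am in [9am,2pm]; Budget=12pm in [11am,2pm]; max 2 per hour (cap 2).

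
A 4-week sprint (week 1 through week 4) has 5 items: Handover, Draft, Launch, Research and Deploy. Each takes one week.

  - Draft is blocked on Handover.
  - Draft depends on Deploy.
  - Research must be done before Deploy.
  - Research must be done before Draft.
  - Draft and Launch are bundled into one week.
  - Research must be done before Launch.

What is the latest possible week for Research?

Downstream work caps Research at week 2.
Research at week 2 is achievable: Launch -> week 4; Draft -> week 4; Research -> week 2; Handover -> week 1; Deploy -> week 3.

week 2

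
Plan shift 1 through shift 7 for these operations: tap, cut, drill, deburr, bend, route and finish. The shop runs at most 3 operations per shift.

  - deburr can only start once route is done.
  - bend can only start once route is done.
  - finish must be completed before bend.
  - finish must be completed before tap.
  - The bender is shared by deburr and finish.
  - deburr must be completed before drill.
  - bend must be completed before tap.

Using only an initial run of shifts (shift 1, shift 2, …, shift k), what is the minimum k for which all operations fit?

3

The precedence chain requires at least 3 distinct shifts.
With at most 3 per shift and 7 operations, at least 3 shifts are needed.
3 works (last occupied shift: shift 3): for example tap -> shift 3, finish -> shift 1, drill -> shift 3, cut -> shift 1, bend -> shift 2, route -> shift 1, deburr -> shift 2.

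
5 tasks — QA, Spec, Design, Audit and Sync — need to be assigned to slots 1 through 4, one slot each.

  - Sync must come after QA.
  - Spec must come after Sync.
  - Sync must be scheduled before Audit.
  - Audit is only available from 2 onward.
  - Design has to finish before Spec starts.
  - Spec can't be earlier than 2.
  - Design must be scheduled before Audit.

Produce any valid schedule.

Design -> 1, QA -> 1, Sync -> 2, Audit -> 3, Spec -> 3

Checking: QA(1) before Sync(2); Sync(2) before Audit(3); Sync(2) before Spec(3); Design(1) before Spec(3); Design(1) before Audit(3); Spec=3 in [2,4]; Audit=3 in [2,4].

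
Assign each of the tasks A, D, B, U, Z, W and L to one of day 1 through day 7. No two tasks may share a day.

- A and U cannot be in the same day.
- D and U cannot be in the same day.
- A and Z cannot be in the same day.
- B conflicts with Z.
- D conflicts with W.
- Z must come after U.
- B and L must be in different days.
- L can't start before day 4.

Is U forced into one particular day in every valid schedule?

No

U can be day 1 (e.g. D -> day 5, B -> day 6, L -> day 4, Z -> day 2, U -> day 1, A -> day 3, W -> day 7) or day 2 (e.g. Z=day 3, A=day 1, U=day 2, D=day 5, W=day 7, B=day 6, L=day 4).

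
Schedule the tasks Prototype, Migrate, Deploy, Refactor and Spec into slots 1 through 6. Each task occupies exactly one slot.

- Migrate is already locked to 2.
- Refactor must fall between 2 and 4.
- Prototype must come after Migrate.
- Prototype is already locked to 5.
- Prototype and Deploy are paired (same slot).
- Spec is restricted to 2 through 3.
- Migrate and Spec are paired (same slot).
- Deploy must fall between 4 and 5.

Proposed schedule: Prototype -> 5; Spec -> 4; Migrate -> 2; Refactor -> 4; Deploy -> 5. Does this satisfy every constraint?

Deploy must fall between 4 and 5 — holds.
Migrate and Spec are paired (same slot) — violated.
Prototype and Deploy are paired (same slot) — holds.
Prototype must come after Migrate — holds.
Prototype is already locked to 5 — holds.
Spec is restricted to 2 through 3 — violated.
Refactor must fall between 2 and 4 — holds.
Migrate is already locked to 2 — holds.

No — it violates: Spec is restricted to 2 through 3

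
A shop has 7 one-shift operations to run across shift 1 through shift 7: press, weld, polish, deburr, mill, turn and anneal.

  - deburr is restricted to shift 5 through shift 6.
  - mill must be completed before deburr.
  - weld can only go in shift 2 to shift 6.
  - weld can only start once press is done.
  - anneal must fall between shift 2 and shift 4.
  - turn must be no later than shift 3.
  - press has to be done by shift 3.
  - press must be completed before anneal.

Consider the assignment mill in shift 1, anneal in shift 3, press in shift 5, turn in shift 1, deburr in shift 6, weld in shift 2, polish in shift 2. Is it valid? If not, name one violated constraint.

No. weld can only start once press is done is not satisfied.

press has to be done by shift 3 — violated.
weld can only start once press is done — violated.
mill must be completed before deburr — holds.
turn must be no later than shift 3 — holds.
deburr is restricted to shift 5 through shift 6 — holds.
press must be completed before anneal — violated.
anneal must fall between shift 2 and shift 4 — holds.
weld can only go in shift 2 to shift 6 — holds.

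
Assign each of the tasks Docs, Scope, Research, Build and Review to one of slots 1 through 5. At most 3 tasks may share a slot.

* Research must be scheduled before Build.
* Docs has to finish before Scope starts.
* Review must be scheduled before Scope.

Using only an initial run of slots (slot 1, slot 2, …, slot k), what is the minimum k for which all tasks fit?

2 slots

The precedence chain requires at least 2 distinct slots.
With at most 3 per slot and 5 tasks, at least 2 slots are needed.
2 works (last occupied slot: 2): for example Research=1, Build=2, Scope=2, Docs=1, Review=1.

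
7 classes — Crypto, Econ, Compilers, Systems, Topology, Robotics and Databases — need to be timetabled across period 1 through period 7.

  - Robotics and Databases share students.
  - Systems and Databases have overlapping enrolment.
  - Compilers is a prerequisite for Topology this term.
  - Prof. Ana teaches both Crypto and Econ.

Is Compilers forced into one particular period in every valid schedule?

No

Compilers can be period 1 (e.g. Compilers -> period 1, Econ -> period 2, Robotics -> period 1, Databases -> period 2, Topology -> period 2, Systems -> period 1, Crypto -> period 1) or period 2 (e.g. Econ -> period 2; Compilers -> period 2; Databases -> period 2; Topology -> period 3; Crypto -> period 1; Systems -> period 1; Robotics -> period 1).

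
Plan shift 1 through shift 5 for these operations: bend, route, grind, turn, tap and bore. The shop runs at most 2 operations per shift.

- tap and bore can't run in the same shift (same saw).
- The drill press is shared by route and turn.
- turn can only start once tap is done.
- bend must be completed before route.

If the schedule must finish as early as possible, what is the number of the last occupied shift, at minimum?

3

The precedence chain requires at least 2 distinct shifts.
With at most 2 per shift and 6 operations, at least 3 shifts are needed.
3 works (last occupied shift: shift 3): for example bore=shift 3, route=shift 2, turn=shift 3, grind=shift 2, bend=shift 1, tap=shift 1.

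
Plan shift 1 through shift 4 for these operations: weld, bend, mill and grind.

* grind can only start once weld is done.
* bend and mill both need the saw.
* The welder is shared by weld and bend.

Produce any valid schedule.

bend in shift 2; mill in shift 1; grind in shift 2; weld in shift 1

Checking: weld(shift 1) before grind(shift 2); weld(shift 1) != bend(shift 2); bend(shift 2) != mill(shift 1).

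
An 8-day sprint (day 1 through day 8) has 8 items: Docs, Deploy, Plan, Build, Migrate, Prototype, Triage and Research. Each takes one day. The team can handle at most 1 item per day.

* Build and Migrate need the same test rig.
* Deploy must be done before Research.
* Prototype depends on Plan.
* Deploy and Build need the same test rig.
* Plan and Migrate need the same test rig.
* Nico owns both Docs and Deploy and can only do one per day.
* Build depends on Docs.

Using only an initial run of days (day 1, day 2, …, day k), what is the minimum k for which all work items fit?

8 days

The precedence chain requires at least 2 distinct days.
With at most 1 per day and 8 work items, at least 8 days are needed.
8 works (last occupied day: day 8): for example Triage=day 8; Deploy=day 2; Migrate=day 7; Docs=day 1; Build=day 4; Plan=day 3; Research=day 6; Prototype=day 5.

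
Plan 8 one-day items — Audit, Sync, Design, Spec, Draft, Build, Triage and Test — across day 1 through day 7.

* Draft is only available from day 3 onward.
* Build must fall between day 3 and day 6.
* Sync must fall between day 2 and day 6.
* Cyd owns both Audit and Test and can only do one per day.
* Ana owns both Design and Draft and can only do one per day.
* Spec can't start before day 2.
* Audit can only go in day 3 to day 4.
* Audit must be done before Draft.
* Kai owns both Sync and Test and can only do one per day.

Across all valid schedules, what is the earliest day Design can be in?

Design at day 1 is achievable: Triage in day 1; Sync in day 2; Test in day 1; Build in day 3; Draft in day 4; Design in day 1; Spec in day 2; Audit in day 3.

day 1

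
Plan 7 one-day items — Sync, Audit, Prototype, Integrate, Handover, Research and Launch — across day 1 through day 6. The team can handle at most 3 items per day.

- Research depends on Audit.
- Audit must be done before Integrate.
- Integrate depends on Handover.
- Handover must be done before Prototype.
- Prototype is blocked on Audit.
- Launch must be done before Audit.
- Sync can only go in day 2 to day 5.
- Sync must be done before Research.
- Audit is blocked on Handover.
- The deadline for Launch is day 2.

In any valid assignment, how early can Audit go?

Precedence pushes Audit to at least day 2; downstream work caps Audit at day 5.
Audit at day 2 is achievable: Sync -> day 2, Handover -> day 1, Audit -> day 2, Research -> day 3, Launch -> day 1, Integrate -> day 3, Prototype -> day 3.

day 2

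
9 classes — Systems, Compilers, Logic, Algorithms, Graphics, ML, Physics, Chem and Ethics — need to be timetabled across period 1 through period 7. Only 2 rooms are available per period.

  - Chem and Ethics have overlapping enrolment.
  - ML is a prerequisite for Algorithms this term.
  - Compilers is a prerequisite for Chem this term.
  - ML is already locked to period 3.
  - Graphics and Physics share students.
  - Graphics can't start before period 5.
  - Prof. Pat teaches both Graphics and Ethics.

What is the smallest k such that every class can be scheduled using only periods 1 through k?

5 periods

The precedence chain requires at least 2 distinct periods.
With at most 2 per period and 9 classes, at least 5 periods are needed.
Graphics can't be placed before period 5, so the schedule must run through at least period 5.
5 works (last occupied period: period 5): for example Chem -> period 2; Logic -> period 2; Compilers -> period 1; ML -> period 3; Ethics -> period 4; Algorithms -> period 4; Physics -> period 3; Graphics -> period 5; Systems -> period 1.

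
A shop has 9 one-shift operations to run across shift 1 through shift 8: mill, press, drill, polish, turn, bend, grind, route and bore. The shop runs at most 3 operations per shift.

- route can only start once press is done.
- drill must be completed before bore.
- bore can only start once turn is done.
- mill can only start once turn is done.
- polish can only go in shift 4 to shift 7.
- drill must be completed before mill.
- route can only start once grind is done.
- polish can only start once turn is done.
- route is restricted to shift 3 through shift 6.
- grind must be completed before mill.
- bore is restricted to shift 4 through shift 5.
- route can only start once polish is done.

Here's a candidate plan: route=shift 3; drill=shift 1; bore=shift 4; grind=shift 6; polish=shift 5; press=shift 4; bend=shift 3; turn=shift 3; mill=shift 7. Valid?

bore is restricted to shift 4 through shift 5 — holds.
route can only start once polish is done — violated.
bore can only start once turn is done — holds.
drill must be completed before bore — holds.
The shop runs at most 3 operations per shift — holds.
route is restricted to shift 3 through shift 6 — holds.
grind must be completed before mill — holds.
mill can only start once turn is done — holds.
polish can only start once turn is done — holds.
route can only start once grind is done — violated.
route can only start once press is done — violated.
drill must be completed before mill — holds.
polish can only go in shift 4 to shift 7 — holds.

No — it violates: route can only start once grind is done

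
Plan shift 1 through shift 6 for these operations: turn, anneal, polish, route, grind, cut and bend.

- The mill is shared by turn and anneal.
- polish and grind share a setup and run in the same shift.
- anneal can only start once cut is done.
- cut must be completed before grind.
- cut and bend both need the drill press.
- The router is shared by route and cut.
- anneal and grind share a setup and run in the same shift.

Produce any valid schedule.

anneal -> shift 2; bend -> shift 2; route -> shift 2; grind -> shift 2; polish -> shift 2; cut -> shift 1; turn -> shift 1

Checking: cut(shift 1) before anneal(shift 2); cut(shift 1) before grind(shift 2); cut(shift 1) != bend(shift 2); route(shift 2) != cut(shift 1); turn(shift 1) != anneal(shift 2); anneal = grind = shift 2; polish = grind = shift 2.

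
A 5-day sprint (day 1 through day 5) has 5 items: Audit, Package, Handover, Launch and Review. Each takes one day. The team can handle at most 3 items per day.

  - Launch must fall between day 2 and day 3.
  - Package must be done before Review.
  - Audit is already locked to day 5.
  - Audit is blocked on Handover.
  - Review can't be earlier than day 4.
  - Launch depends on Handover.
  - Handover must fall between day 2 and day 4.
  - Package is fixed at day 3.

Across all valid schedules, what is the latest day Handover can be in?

day 2

Handover is available from day 2; Handover's own window allows nothing later than day 4; downstream work caps Handover at day 2.
Handover at day 2 is achievable: Review in day 4; Audit in day 5; Package in day 3; Handover in day 2; Launch in day 3.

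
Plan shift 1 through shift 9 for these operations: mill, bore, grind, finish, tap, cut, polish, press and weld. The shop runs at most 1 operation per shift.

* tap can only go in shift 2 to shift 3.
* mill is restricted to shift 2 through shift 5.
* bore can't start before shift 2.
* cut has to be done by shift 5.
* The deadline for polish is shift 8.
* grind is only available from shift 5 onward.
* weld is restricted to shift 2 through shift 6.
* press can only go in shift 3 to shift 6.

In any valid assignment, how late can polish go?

shift 8

Polish's own window allows nothing later than shift 8.
polish at shift 8 is achievable: cut in shift 1; polish in shift 8; weld in shift 6; tap in shift 2; mill in shift 3; grind in shift 5; press in shift 4; finish in shift 9; bore in shift 7.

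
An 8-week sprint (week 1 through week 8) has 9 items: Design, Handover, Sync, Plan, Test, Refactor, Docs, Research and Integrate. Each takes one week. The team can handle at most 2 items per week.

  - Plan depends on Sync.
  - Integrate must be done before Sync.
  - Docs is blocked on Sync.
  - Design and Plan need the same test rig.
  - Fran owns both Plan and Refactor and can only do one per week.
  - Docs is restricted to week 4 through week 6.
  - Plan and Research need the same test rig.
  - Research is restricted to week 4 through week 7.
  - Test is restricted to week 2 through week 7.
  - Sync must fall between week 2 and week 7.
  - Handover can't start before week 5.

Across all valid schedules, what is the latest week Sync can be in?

Sync is available from week 2; Sync's own window allows nothing later than week 7; downstream work caps Sync at week 5.
Sync at week 5 is achievable: Test in week 2; Integrate in week 1; Docs in week 6; Design in week 1; Research in week 4; Plan in week 6; Sync in week 5; Refactor in week 2; Handover in week 5.

week 5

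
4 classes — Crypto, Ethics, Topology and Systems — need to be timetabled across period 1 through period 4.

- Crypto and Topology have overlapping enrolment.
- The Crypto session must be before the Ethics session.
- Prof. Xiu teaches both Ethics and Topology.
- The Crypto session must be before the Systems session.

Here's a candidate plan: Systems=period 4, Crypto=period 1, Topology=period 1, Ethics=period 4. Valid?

No — it violates: Crypto and Topology have overlapping enrolment

The Crypto session must be before the Systems session — holds.
Crypto and Topology have overlapping enrolment — violated.
Prof. Xiu teaches both Ethics and Topology — holds.
The Crypto session must be before the Ethics session — holds.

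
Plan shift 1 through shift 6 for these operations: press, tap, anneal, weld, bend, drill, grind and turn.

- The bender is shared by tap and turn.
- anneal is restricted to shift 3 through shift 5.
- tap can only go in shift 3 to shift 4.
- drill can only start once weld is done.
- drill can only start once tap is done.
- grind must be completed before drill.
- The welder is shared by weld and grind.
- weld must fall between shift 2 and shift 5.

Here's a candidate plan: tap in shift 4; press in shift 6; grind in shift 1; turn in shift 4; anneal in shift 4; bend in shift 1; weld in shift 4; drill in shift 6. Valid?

No — it violates: The bender is shared by tap and turn

weld must fall between shift 2 and shift 5 — holds.
tap can only go in shift 3 to shift 4 — holds.
drill can only start once weld is done — holds.
drill can only start once tap is done — holds.
grind must be completed before drill — holds.
The welder is shared by weld and grind — holds.
The bender is shared by tap and turn — violated.
anneal is restricted to shift 3 through shift 5 — holds.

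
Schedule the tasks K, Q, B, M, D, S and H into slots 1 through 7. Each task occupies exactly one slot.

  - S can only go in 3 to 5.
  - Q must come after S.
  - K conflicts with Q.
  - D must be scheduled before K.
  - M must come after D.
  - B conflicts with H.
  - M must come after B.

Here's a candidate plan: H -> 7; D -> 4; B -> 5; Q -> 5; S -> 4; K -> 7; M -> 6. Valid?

M must come after D — holds.
D must be scheduled before K — holds.
M must come after B — holds.
K conflicts with Q — holds.
S can only go in 3 to 5 — holds.
Q must come after S — holds.
B conflicts with H — holds.

Yes, all constraints hold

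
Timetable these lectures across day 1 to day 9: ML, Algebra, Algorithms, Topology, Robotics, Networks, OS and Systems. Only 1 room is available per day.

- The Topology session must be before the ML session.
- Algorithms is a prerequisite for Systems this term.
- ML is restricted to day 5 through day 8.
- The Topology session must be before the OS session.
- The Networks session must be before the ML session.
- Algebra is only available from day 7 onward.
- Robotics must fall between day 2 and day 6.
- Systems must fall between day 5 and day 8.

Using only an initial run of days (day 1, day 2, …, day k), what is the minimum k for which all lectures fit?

8 days

The precedence chain requires at least 2 distinct days.
With at most 1 per day and 8 lectures, at least 8 days are needed.
Algebra can't be placed before day 7, so the schedule must run through at least day 7.
8 works (last occupied day: day 8): for example Algorithms in day 3, OS in day 8, Networks in day 4, ML in day 5, Algebra in day 7, Systems in day 6, Robotics in day 2, Topology in day 1.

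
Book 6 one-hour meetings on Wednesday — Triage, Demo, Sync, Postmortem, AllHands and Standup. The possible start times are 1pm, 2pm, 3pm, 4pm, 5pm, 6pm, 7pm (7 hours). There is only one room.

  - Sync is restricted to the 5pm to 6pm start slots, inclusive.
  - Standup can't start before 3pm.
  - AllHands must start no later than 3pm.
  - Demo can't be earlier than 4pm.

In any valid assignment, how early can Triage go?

1pm

Triage at 1pm is achievable: AllHands -> 2pm; Standup -> 3pm; Triage -> 1pm; Demo -> 4pm; Postmortem -> 6pm; Sync -> 5pm.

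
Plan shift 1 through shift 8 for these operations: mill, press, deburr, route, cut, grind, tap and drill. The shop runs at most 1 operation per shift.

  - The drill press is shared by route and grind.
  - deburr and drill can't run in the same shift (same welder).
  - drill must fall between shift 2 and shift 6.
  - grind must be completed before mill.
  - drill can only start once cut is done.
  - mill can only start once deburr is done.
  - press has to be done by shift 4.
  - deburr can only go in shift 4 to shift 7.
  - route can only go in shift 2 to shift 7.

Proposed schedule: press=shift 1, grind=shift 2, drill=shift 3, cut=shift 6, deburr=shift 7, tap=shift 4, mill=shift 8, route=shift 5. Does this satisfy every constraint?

No. drill can only start once cut is done is not satisfied.

drill must fall between shift 2 and shift 6 — holds.
grind must be completed before mill — holds.
deburr can only go in shift 4 to shift 7 — holds.
route can only go in shift 2 to shift 7 — holds.
The shop runs at most 1 operation per shift — holds.
press has to be done by shift 4 — holds.
drill can only start once cut is done — violated.
mill can only start once deburr is done — holds.
The drill press is shared by route and grind — holds.
deburr and drill can't run in the same shift (same welder) — holds.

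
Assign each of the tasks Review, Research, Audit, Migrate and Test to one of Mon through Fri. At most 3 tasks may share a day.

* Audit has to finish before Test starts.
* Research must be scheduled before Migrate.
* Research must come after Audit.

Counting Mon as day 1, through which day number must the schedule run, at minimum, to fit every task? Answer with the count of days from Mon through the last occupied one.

3

The precedence chain requires at least 3 distinct days.
With at most 3 per day and 5 tasks, at least 2 days are needed.
3 works (last occupied day: Wed): for example Review in Mon; Audit in Mon; Migrate in Wed; Test in Tue; Research in Tue.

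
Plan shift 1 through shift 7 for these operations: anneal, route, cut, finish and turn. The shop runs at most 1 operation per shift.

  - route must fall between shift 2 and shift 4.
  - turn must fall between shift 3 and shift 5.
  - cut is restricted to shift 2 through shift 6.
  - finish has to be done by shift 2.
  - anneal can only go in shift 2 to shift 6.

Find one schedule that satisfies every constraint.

turn in shift 3; finish in shift 1; cut in shift 5; route in shift 2; anneal in shift 4

Checking: anneal=shift 4 in [shift 2,shift 6]; turn=shift 3 in [shift 3,shift 5]; finish=shift 1 in [shift 1,shift 2]; cut=shift 5 in [shift 2,shift 6]; route=shift 2 in [shift 2,shift 4]; max 1 per shift (cap 1).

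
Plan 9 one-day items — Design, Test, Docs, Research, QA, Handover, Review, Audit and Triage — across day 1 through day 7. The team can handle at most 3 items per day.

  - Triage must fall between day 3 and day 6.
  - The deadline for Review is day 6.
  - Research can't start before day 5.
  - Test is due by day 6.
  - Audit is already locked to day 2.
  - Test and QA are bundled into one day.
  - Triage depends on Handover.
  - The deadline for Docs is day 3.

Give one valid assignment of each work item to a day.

Audit in day 2, Review in day 2, Handover in day 2, QA in day 1, Test in day 1, Triage in day 3, Research in day 5, Docs in day 1, Design in day 3

Checking: Handover(day 2) before Triage(day 3); Test = QA = day 1; Audit=day 2 in [day 2,day 2]; Test=day 1 in [day 1,day 6]; Research=day 5 in [day 5,day 7]; Docs=day 1 in [day 1,day 3]; Review=day 2 in [day 1,day 6]; Triage=day 3 in [day 3,day 6]; max 3 per day (cap 3).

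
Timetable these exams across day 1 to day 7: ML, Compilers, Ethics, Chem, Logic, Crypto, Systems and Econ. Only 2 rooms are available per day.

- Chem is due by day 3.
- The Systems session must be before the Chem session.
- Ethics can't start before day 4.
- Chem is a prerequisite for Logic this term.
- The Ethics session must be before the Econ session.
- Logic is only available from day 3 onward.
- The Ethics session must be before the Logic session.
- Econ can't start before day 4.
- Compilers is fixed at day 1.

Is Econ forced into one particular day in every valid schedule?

No

Econ can be day 5 (e.g. ML in day 2; Crypto in day 3; Compilers in day 1; Systems in day 1; Chem in day 2; Econ in day 5; Ethics in day 4; Logic in day 5) or day 6 (e.g. Compilers -> day 1, Systems -> day 1, ML -> day 2, Logic -> day 5, Crypto -> day 3, Ethics -> day 4, Econ -> day 6, Chem -> day 2).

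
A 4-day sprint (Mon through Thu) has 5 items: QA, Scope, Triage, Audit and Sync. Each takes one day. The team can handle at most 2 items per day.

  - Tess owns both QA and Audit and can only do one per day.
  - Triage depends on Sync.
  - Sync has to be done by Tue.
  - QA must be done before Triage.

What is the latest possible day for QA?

Downstream work caps QA at Wed.
QA at Wed is achievable: Sync=Mon; Triage=Thu; Scope=Mon; QA=Wed; Audit=Tue.

Wed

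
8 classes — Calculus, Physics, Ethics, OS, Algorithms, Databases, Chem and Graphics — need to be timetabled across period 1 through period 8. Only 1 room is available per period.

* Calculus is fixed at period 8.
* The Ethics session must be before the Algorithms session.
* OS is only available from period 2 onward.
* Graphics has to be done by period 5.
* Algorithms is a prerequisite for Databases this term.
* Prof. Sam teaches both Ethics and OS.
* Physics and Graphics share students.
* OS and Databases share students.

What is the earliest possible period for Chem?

period 1

Chem at period 1 is achievable: Calculus in period 8; Algorithms in period 5; Databases in period 6; Chem in period 1; Physics in period 7; Graphics in period 2; Ethics in period 4; OS in period 3.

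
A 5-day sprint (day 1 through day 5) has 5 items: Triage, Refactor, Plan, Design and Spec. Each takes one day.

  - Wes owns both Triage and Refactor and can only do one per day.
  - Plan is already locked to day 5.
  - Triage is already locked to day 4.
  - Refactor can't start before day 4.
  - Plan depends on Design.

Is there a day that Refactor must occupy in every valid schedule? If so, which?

day 5

Refactor's window is day 4–day 5.
Triage is fixed at day 4, and Refactor can't share a day with Triage.
So Refactor must be day 5.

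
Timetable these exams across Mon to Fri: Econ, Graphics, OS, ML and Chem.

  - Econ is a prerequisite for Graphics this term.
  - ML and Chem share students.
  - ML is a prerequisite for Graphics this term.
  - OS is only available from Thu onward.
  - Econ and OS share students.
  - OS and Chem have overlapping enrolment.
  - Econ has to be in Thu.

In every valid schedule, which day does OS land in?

OS's window is Thu–Fri.
Econ is fixed at Thu, and OS can't share a day with Econ.
So OS must be Fri.

Fri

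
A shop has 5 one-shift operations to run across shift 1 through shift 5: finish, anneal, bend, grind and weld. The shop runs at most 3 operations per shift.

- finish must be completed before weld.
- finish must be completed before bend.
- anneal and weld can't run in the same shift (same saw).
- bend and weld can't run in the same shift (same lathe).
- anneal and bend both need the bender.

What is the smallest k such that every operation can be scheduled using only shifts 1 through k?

The precedence chain requires at least 2 distinct shifts.
With at most 3 per shift and 5 operations, at least 2 shifts are needed.
Could 2 shifts be enough, i.e. nothing placed later than shift 2? No: weld must come after finish (at shift 1 or later) → {shift 2}; finish must come before weld (at shift 2 or earlier) → {shift 1}; bend must come after finish (at shift 1 or later) → {shift 2}; weld can't share with bend (shift 2) → nothing is left.
So 2 shifts is not enough.
3 works (last occupied shift: shift 3): for example grind=shift 1, bend=shift 2, weld=shift 3, finish=shift 1, anneal=shift 1.

3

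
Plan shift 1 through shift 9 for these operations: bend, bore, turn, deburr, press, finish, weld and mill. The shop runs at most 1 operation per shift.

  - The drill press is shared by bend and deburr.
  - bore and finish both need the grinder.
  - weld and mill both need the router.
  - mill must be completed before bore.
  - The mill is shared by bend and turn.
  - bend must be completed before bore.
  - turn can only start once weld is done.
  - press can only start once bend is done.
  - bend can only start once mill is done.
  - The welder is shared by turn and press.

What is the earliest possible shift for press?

Precedence pushes press to at least shift 3.
press at shift 3 is achievable: bend in shift 2, turn in shift 6, press in shift 3, finish in shift 8, mill in shift 1, weld in shift 5, bore in shift 4, deburr in shift 7.

shift 3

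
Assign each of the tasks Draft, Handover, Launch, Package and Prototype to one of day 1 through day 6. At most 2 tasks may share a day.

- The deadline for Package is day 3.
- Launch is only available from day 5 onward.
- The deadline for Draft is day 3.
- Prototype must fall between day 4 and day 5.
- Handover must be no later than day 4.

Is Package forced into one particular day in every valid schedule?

No

Package can be day 1 (e.g. Prototype -> day 4; Draft -> day 1; Launch -> day 5; Package -> day 1; Handover -> day 2) or day 2 (e.g. Prototype -> day 4; Package -> day 2; Launch -> day 5; Handover -> day 1; Draft -> day 1).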